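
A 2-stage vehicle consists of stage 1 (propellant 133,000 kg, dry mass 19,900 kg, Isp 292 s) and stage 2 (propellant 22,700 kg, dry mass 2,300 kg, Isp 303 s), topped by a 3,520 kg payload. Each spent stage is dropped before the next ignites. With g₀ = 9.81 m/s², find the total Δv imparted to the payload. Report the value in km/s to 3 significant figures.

Ignition mass of stage 1 = 133,000+19,900 + 22,700+2,300 + 3,520 = 181,420 kg.
Stage 1: m₀ = 181,420 kg, m_f = 181,420 − 133,000 = 48,420 kg; Δv = 292×9.81×ln(3.747) = 2864.5×1.3209 ≈ 3784 m/s.
Stage 2: m₀ = 28,520 kg, m_f = 28,520 − 22,700 = 5,820 kg; Δv = 303×9.81×ln(4.9) = 2972.4×1.5893 ≈ 4724 m/s.
Total Δv = 3784 + 4724 = 8508 m/s.

Δv ≈ 8.51 km/s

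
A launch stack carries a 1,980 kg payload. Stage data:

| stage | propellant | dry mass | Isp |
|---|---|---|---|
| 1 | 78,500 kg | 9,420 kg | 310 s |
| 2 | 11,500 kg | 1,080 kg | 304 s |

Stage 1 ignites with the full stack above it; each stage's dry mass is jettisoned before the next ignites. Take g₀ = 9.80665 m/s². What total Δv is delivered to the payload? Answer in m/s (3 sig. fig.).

Δv ≈ 9070 m/s

Ignition mass of stage 1 = 78,500+9,420 + 11,500+1,080 + 1,980 = 102,480 kg.
Stage 1: m₀ = 102,480 kg, m_f = 102,480 − 78,500 = 23,980 kg; Δv = 310×9.80665×ln(4.274) = 3040.1×1.4524 ≈ 4416 m/s.
Stage 2: m₀ = 14,560 kg, m_f = 14,560 − 11,500 = 3,060 kg; Δv = 304×9.80665×ln(4.758) = 2981.2×1.5599 ≈ 4650 m/s.
Total Δv = 4416 + 4650 = 9066 m/s.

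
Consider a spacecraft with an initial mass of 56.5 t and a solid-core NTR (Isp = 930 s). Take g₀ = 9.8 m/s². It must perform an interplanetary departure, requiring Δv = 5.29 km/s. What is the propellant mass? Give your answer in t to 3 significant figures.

propellant mass ≈ 24.9 t

v_e = Isp · g₀ = 930 × 9.8 = 9114.0 m/s.
m₀/m_f = exp(Δv / v_e) = exp(5290 / 9114.0) = exp(0.5804) = 1.7868.
m_f = 56.5 / 1.7868 = 31.6208 t, so propellant = m₀ − m_f = 56.5 − 31.6208 = 24.8792 t.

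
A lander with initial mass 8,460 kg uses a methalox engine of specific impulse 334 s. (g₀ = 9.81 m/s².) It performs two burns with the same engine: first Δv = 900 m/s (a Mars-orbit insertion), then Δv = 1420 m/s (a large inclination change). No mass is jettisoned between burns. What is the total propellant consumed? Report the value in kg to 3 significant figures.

total propellant consumed ≈ 4290 kg

v_e = Isp · g₀ = 334 × 9.81 = 3276.5 m/s.
After the first burn: m = 8460 × exp(−900/3276.5) = 8460 × 0.75982 = 6,428.08 kg.
After the second burn: m = 6,428.08 × exp(−1420/3276.5) = 6,428.08 × 0.64831 = 4,167.39 kg.
Total propellant = m₀ − m_final = 8460 − 4,167.39 = 4,292.61 kg.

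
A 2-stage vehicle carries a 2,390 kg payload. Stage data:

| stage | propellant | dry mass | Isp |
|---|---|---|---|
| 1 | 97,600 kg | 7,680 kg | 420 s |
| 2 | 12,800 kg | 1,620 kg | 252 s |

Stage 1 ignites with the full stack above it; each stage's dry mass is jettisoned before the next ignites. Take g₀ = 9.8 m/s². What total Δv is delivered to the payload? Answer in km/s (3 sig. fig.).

Ignition mass of stage 1 = 97,600+7,680 + 12,800+1,620 + 2,390 = 122,090 kg.
Stage 1: m₀ = 122,090 kg, m_f = 122,090 − 97,600 = 24,490 kg; Δv = 420×9.8×ln(4.985) = 4116.0×1.6065 ≈ 6612 m/s.
Stage 2: m₀ = 16,810 kg, m_f = 16,810 − 12,800 = 4,010 kg; Δv = 252×9.8×ln(4.192) = 2469.6×1.4332 ≈ 3539 m/s.
Total Δv = 6612 + 3539 = 10151 m/s.

Δv ≈ 10.2 km/s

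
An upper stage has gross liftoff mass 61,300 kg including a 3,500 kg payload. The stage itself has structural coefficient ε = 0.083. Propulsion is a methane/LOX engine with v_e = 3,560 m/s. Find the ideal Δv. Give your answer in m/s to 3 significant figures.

Δv ≈ 7120 m/s

Stage wet mass = m₀ − payload = 61,300 − 3,500 = 57,800 kg.
Stage dry mass = ε × stage wet mass = 0.083 × 57,800 = 4,797.4 kg.
Burnout mass m_f = stage dry + payload = 4,797.4 + 3,500 = 8,297.4 kg.
Δv = v_e · ln(61,300/8,297.4) = 3560.0 × ln(7.388) = 3560.0 × 1.9998 ≈ 7119 m/s.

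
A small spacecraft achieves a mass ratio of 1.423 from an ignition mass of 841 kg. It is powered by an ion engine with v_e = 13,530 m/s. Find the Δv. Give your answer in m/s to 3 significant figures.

Δv = v_e · ln(1.423) = 13530.0 × 0.3528 ≈ 4772.9 m/s.

Δv ≈ 4770 m/s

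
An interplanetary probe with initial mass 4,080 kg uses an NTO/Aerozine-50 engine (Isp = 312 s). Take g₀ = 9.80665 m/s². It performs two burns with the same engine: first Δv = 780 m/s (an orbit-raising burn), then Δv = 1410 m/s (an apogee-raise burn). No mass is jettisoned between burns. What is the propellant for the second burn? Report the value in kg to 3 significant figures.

propellant for the second burn ≈ 1170 kg

v_e = Isp · g₀ = 312 × 9.80665 = 3059.7 m/s.
After the first burn: m = 4080 × exp(−780/3059.7) = 4080 × 0.77497 = 3,161.88 kg.
After the second burn: m = 3,161.88 × exp(−1410/3059.7) = 3,161.88 × 0.63076 = 1,994.39 kg.
Second-burn propellant = 3,161.88 − 1,994.39 = 1,167.49 kg.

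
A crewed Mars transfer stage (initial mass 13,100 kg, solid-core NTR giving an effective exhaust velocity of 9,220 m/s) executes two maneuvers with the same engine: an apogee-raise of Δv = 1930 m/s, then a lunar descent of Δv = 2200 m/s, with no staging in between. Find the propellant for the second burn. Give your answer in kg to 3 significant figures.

propellant for the second burn ≈ 2260 kg

After the first burn: m = 13100 × exp(−1930/9220.0) = 13100 × 0.81113 = 10,625.8 kg.
After the second burn: m = 10,625.8 × exp(−2200/9220.0) = 10,625.8 × 0.78772 = 8,370.16 kg.
Second-burn propellant = 10,625.8 − 8,370.16 = 2,255.64 kg.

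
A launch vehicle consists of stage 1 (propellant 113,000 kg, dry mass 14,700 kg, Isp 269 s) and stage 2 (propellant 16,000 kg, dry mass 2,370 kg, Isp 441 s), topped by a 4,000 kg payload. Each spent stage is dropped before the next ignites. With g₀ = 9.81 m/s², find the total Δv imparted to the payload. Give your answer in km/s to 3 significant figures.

Ignition mass of stage 1 = 113,000+14,700 + 16,000+2,370 + 4,000 = 150,070 kg.
Stage 1: m₀ = 150,070 kg, m_f = 150,070 − 113,000 = 37,070 kg; Δv = 269×9.81×ln(4.048) = 2638.9×1.3983 ≈ 3690 m/s.
Stage 2: m₀ = 22,370 kg, m_f = 22,370 − 16,000 = 6,370 kg; Δv = 441×9.81×ln(3.512) = 4326.2×1.2561 ≈ 5434 m/s.
Total Δv = 3690 + 5434 = 9124 m/s.

Δv ≈ 9.12 km/s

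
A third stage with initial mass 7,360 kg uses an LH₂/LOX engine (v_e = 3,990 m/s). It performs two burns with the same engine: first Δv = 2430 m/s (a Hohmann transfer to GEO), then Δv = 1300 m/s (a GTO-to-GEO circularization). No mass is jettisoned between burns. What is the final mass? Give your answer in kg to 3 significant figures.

After the first burn: m = 7360 × exp(−2430/3990.0) = 7360 × 0.54388 = 4,002.96 kg.
After the second burn: m = 4,002.96 × exp(−1300/3990.0) = 4,002.96 × 0.72194 = 2,889.9 kg.

final mass ≈ 2890 kg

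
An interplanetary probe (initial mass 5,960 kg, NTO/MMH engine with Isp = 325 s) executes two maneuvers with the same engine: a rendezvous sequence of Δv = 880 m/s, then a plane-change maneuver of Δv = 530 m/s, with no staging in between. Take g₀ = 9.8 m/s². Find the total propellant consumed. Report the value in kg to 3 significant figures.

v_e = Isp · g₀ = 325 × 9.8 = 3185.0 m/s.
After the first burn: m = 5960 × exp(−880/3185.0) = 5960 × 0.75859 = 4,521.2 kg.
After the second burn: m = 4,521.2 × exp(−530/3185.0) = 4,521.2 × 0.84670 = 3,828.1 kg.
Total propellant = m₀ − m_final = 5960 − 3,828.1 = 2,131.9 kg.

total propellant consumed ≈ 2130 kg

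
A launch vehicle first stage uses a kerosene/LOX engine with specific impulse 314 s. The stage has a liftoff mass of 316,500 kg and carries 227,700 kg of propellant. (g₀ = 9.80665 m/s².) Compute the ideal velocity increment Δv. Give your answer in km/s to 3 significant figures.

v_e = Isp · g₀ = 314 × 9.80665 = 3079.3 m/s.
m_f = m₀ − m_prop = 316,500 − 227,700 = 88,800 kg.
By the Tsiolkovsky rocket equation, Δv = v_e · ln(m₀/m_f) = 3079.3 × ln(3.564) = 3079.3 × 1.2709 ≈ 3913.6 m/s.

Δv ≈ 3.91 km/s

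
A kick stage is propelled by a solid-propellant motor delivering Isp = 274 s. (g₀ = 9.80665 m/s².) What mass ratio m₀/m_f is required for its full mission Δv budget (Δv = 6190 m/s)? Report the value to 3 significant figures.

v_e = Isp · g₀ = 274 × 9.80665 = 2687.0 m/s.
By the Tsiolkovsky rocket equation, m₀/m_f = exp(Δv / v_e) = exp(6190 / 2687.0) = exp(2.3037) = 10.0108.

mass ratio ≈ 10.0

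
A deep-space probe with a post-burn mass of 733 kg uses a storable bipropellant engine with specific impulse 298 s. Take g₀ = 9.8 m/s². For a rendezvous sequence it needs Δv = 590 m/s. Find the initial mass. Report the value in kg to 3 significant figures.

v_e = Isp · g₀ = 298 × 9.8 = 2920.4 m/s.
m₀/m_f = exp(Δv / v_e) = exp(590 / 2920.4) = exp(0.2020) = 1.2239.
m₀ = m_f × 1.2239 = 733 × 1.2239 = 897.119 kg.

initial mass ≈ 897 kg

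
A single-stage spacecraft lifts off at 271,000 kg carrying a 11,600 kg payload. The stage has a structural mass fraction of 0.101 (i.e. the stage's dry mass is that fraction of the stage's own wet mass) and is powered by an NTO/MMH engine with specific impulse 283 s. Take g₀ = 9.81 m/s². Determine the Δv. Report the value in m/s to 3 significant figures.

Stage wet mass = m₀ − payload = 271,000 − 11,600 = 259,400 kg.
Stage dry mass = ε × stage wet mass = 0.101 × 259,400 = 26,199.4 kg.
Burnout mass m_f = stage dry + payload = 26,199.4 + 11,600 = 37,799.4 kg.
v_e = Isp · g₀ = 283 × 9.81 = 2776.2 m/s.
By the Tsiolkovsky rocket equation, Δv = v_e · ln(271,000/37,799.4) = 2776.2 × ln(7.169) = 2776.2 × 1.9698 ≈ 5469 m/s.

Δv ≈ 5470 m/s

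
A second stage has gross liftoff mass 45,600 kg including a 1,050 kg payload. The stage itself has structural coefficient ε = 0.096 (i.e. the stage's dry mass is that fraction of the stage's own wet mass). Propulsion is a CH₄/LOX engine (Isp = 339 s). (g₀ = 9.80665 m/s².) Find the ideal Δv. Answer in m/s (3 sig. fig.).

Δv ≈ 7140 m/s

Stage wet mass = m₀ − payload = 45,600 − 1,050 = 44,550 kg.
Stage dry mass = ε × stage wet mass = 0.096 × 44,550 = 4,276.8 kg.
Burnout mass m_f = stage dry + payload = 4,276.8 + 1,050 = 5,326.8 kg.
v_e = Isp · g₀ = 339 × 9.80665 = 3324.5 m/s.
Δv = v_e · ln(45,600/5,326.8) = 3324.5 × ln(8.56) = 3324.5 × 2.1472 ≈ 7138 m/s.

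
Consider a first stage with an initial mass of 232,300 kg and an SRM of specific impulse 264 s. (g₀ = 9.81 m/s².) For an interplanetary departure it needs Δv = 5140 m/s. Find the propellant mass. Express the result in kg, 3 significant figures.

propellant mass ≈ 200000 kg

v_e = Isp · g₀ = 264 × 9.81 = 2589.8 m/s.
m₀/m_f = exp(Δv / v_e) = exp(5140 / 2589.8) = exp(1.9847) = 7.2767.
m_f = 232,300 / 7.2767 = 31,923.8 kg, so propellant = m₀ − m_f = 232,300 − 31,923.8 = 200,376.2 kg.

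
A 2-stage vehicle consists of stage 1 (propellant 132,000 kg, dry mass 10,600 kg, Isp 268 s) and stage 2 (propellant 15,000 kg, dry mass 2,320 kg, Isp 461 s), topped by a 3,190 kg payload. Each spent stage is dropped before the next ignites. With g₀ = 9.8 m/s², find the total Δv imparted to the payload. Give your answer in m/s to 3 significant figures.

Δv ≈ 10300 m/s

Ignition mass of stage 1 = 132,000+10,600 + 15,000+2,320 + 3,190 = 163,110 kg.
Stage 1: m₀ = 163,110 kg, m_f = 163,110 − 132,000 = 31,110 kg; Δv = 268×9.8×ln(5.243) = 2626.4×1.6569 ≈ 4352 m/s.
Stage 2: m₀ = 20,510 kg, m_f = 20,510 − 15,000 = 5,510 kg; Δv = 461×9.8×ln(3.722) = 4517.8×1.3143 ≈ 5938 m/s.
Total Δv = 4352 + 5938 = 10290 m/s.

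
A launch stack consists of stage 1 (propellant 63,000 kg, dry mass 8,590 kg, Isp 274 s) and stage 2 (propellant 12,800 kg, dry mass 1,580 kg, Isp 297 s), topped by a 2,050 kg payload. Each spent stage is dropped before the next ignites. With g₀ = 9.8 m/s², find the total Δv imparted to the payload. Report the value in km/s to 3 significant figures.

Δv ≈ 7.77 km/s

Ignition mass of stage 1 = 63,000+8,590 + 12,800+1,580 + 2,050 = 88,020 kg.
Stage 1: m₀ = 88,020 kg, m_f = 88,020 − 63,000 = 25,020 kg; Δv = 274×9.8×ln(3.518) = 2685.2×1.2579 ≈ 3378 m/s.
Stage 2: m₀ = 16,430 kg, m_f = 16,430 − 12,800 = 3,630 kg; Δv = 297×9.8×ln(4.526) = 2910.6×1.5099 ≈ 4395 m/s.
Total Δv = 3378 + 4395 = 7773 m/s.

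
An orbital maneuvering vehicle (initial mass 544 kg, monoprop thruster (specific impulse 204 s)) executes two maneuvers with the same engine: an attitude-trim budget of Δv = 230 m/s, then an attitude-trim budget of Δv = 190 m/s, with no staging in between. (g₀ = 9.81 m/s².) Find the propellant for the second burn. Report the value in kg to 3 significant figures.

propellant for the second burn ≈ 43.9 kg

v_e = Isp · g₀ = 204 × 9.81 = 2001.2 m/s.
After the first burn: m = 544 × exp(−230/2001.2) = 544 × 0.89143 = 484.938 kg.
After the second burn: m = 484.938 × exp(−190/2001.2) = 484.938 × 0.90943 = 441.017 kg.
Second-burn propellant = 484.938 − 441.017 = 43.921 kg.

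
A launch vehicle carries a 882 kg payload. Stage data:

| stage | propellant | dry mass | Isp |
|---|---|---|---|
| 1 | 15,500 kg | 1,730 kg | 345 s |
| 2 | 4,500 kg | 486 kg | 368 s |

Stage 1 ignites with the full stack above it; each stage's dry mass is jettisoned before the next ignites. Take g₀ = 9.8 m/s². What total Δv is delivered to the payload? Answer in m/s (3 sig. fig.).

Ignition mass of stage 1 = 15,500+1,730 + 4,500+486 + 882 = 23,098 kg.
Stage 1: m₀ = 23,098 kg, m_f = 23,098 − 15,500 = 7,598 kg; Δv = 345×9.8×ln(3.04) = 3381.0×1.1119 ≈ 3759 m/s.
Stage 2: m₀ = 5,868 kg, m_f = 5,868 − 4,500 = 1,368 kg; Δv = 368×9.8×ln(4.289) = 3606.4×1.4562 ≈ 5252 m/s.
Total Δv = 3759 + 5252 = 9011 m/s.

Δv ≈ 9010 m/s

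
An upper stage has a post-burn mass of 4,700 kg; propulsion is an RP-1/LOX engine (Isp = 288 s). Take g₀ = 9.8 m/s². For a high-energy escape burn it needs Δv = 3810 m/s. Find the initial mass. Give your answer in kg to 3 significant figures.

v_e = Isp · g₀ = 288 × 9.8 = 2822.4 m/s.
m₀/m_f = exp(Δv / v_e) = exp(3810 / 2822.4) = exp(1.3499) = 3.8571.
m₀ = m_f × 3.8571 = 4,700 × 3.8571 = 18,128.4 kg.

initial mass ≈ 18100 kg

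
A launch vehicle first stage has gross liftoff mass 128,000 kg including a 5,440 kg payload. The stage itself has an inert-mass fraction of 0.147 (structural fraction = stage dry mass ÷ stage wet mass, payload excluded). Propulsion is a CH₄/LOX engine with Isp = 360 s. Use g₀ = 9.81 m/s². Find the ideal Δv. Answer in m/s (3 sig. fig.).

Stage wet mass = m₀ − payload = 128,000 − 5,440 = 122,560 kg.
Stage dry mass = ε × stage wet mass = 0.147 × 122,560 = 18,016.3 kg.
Burnout mass m_f = stage dry + payload = 18,016.3 + 5,440 = 23,456.3 kg.
v_e = Isp · g₀ = 360 × 9.81 = 3531.6 m/s.
From the ideal rocket equation, Δv = v_e · ln(128,000/23,456.3) = 3531.6 × ln(5.457) = 3531.6 × 1.6969 ≈ 5993 m/s.

Δv ≈ 5990 m/s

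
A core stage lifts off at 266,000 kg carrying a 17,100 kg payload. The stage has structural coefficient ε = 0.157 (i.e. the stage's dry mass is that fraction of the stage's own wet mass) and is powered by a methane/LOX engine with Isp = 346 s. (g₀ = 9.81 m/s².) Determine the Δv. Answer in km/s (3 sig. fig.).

Δv ≈ 5.28 km/s

Stage wet mass = m₀ − payload = 266,000 − 17,100 = 248,900 kg.
Stage dry mass = ε × stage wet mass = 0.157 × 248,900 = 39,077.3 kg.
Burnout mass m_f = stage dry + payload = 39,077.3 + 17,100 = 56,177.3 kg.
v_e = Isp · g₀ = 346 × 9.81 = 3394.3 m/s.
Rocket equation: Δv = v_e · ln(266,000/56,177.3) = 3394.3 × ln(4.735) = 3394.3 × 1.5550 ≈ 5278 m/s.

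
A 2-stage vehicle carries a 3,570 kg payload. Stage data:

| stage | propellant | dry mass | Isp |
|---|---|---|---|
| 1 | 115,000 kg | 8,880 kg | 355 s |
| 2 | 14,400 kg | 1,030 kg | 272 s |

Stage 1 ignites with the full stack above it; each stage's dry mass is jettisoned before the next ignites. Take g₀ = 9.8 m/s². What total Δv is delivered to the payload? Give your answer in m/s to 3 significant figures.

Δv ≈ 9470 m/s

Ignition mass of stage 1 = 115,000+8,880 + 14,400+1,030 + 3,570 = 142,880 kg.
Stage 1: m₀ = 142,880 kg, m_f = 142,880 − 115,000 = 27,880 kg; Δv = 355×9.8×ln(5.125) = 3479.0×1.6341 ≈ 5685 m/s.
Stage 2: m₀ = 19,000 kg, m_f = 19,000 − 14,400 = 4,600 kg; Δv = 272×9.8×ln(4.13) = 2665.6×1.4184 ≈ 3781 m/s.
Total Δv = 5685 + 3781 = 9466 m/s.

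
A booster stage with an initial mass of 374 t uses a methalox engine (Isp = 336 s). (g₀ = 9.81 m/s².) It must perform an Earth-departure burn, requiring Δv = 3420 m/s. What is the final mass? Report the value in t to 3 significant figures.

final mass ≈ 133 t

v_e = Isp · g₀ = 336 × 9.81 = 3296.2 m/s.
From the ideal rocket equation, m₀/m_f = exp(Δv / v_e) = exp(3420 / 3296.2) = exp(1.0376) = 2.8224.
m_f = m₀ / 2.8224 = 374 / 2.8224 = 132.511 t.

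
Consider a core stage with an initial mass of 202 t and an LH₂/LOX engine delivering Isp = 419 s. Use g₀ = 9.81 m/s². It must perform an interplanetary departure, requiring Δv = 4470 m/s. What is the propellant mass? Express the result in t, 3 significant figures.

propellant mass ≈ 134 t

v_e = Isp · g₀ = 419 × 9.81 = 4110.4 m/s.
Using Δv = v_e ln(m₀/m_f): m₀/m_f = exp(Δv / v_e) = exp(4470 / 4110.4) = exp(1.0875) = 2.9668.
m_f = 202 / 2.9668 = 68.0868 t, so propellant = m₀ − m_f = 202 − 68.0868 = 133.9132 t.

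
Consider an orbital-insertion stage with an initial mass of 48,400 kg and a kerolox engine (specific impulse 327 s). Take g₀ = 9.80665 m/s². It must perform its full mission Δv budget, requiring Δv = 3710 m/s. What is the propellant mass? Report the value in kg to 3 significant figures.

v_e = Isp · g₀ = 327 × 9.80665 = 3206.8 m/s.
By the Tsiolkovsky rocket equation, m₀/m_f = exp(Δv / v_e) = exp(3710 / 3206.8) = exp(1.1569) = 3.1801.
m_f = 48,400 / 3.1801 = 15,219.6 kg, so propellant = m₀ − m_f = 48,400 − 15,219.6 = 33,180.4 kg.

propellant mass ≈ 33200 kg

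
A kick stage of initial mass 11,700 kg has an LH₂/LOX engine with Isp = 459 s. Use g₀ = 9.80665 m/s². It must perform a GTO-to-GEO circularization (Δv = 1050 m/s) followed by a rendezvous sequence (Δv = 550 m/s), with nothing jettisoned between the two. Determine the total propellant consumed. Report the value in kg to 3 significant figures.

v_e = Isp · g₀ = 459 × 9.80665 = 4501.3 m/s.
After the first burn: m = 11700 × exp(−1050/4501.3) = 11700 × 0.79194 = 9,265.7 kg.
After the second burn: m = 9,265.7 × exp(−550/4501.3) = 9,265.7 × 0.88498 = 8,199.96 kg.
Total propellant = m₀ − m_final = 11700 − 8,199.96 = 3,500.04 kg.

total propellant consumed ≈ 3500 kg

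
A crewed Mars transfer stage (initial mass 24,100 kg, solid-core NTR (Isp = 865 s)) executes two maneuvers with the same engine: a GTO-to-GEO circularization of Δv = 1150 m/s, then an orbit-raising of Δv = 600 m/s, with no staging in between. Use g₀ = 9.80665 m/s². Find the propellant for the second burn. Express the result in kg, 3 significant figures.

propellant for the second burn ≈ 1440 kg

v_e = Isp · g₀ = 865 × 9.80665 = 8482.8 m/s.
After the first burn: m = 24100 × exp(−1150/8482.8) = 24100 × 0.87322 = 21,044.6 kg.
After the second burn: m = 21,044.6 × exp(−600/8482.8) = 21,044.6 × 0.93171 = 19,607.5 kg.
Second-burn propellant = 21,044.6 − 19,607.5 = 1,437.1 kg.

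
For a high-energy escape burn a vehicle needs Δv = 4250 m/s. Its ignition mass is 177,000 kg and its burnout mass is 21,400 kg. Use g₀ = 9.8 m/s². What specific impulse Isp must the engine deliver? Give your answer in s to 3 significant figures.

ln(m₀/m_f) = ln(177000/21400) = ln(8.271) = 2.1128.
From the ideal rocket equation, v_e = Δv / ln(m₀/m_f) = 4250 / 2.1128 = 2011.6 m/s.
Isp = v_e / g₀ = 2011.6 / 9.8 = 205.3 s.

Isp ≈ 205 s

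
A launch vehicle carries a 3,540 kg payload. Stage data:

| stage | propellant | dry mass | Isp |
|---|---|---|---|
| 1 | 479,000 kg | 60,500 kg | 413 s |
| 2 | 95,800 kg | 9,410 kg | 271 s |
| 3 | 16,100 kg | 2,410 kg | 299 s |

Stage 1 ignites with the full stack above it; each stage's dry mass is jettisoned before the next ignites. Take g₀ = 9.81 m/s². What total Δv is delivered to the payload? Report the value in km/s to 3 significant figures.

Ignition mass of stage 1 = 479,000+60,500 + 95,800+9,410 + 16,100+2,410 + 3,540 = 666,760 kg.
Stage 1: m₀ = 666,760 kg, m_f = 666,760 − 479,000 = 187,760 kg; Δv = 413×9.81×ln(3.551) = 4051.5×1.2673 ≈ 5134 m/s.
Stage 2: m₀ = 127,260 kg, m_f = 127,260 − 95,800 = 31,460 kg; Δv = 271×9.81×ln(4.045) = 2658.5×1.3975 ≈ 3715 m/s.
Stage 3: m₀ = 22,050 kg, m_f = 22,050 − 16,100 = 5,950 kg; Δv = 299×9.81×ln(3.706) = 2933.2×1.3099 ≈ 3842 m/s.
Total Δv = 5134 + 3715 + 3842 = 12691 m/s.

Δv ≈ 12.7 km/s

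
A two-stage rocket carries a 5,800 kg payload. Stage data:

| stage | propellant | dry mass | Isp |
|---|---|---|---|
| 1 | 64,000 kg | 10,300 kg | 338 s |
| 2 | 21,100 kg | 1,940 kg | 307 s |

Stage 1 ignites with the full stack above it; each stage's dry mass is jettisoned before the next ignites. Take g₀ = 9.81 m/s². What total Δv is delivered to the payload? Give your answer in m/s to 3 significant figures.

Δv ≈ 7170 m/s

Ignition mass of stage 1 = 64,000+10,300 + 21,100+1,940 + 5,800 = 103,140 kg.
Stage 1: m₀ = 103,140 kg, m_f = 103,140 − 64,000 = 39,140 kg; Δv = 338×9.81×ln(2.635) = 3315.8×0.9689 ≈ 3213 m/s.
Stage 2: m₀ = 28,840 kg, m_f = 28,840 − 21,100 = 7,740 kg; Δv = 307×9.81×ln(3.726) = 3011.7×1.3154 ≈ 3961 m/s.
Total Δv = 3213 + 3961 = 7174 m/s.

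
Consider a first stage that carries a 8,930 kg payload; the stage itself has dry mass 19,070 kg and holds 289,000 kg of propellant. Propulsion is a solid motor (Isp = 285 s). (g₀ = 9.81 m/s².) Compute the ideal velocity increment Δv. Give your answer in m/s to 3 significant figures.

Δv ≈ 6780 m/s

v_e = Isp · g₀ = 285 × 9.81 = 2795.9 m/s.
m₀ = payload + dry + propellant = 8,930 + 19,070 + 289,000 = 317,000 kg.
m_f = payload + dry = 8,930 + 19,070 = 28,000 kg.
Δv = v_e · ln(m₀/m_f) = 2795.9 × ln(11.32) = 2795.9 × 2.4267 ≈ 6784.7 m/s.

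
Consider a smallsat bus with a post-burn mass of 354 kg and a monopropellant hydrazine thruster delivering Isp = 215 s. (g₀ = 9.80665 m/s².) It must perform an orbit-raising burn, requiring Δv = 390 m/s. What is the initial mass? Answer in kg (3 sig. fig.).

initial mass ≈ 426 kg

v_e = Isp · g₀ = 215 × 9.80665 = 2108.4 m/s.
By the Tsiolkovsky rocket equation, m₀/m_f = exp(Δv / v_e) = exp(390 / 2108.4) = exp(0.1850) = 1.2032.
m₀ = m_f × 1.2032 = 354 × 1.2032 = 425.933 kg.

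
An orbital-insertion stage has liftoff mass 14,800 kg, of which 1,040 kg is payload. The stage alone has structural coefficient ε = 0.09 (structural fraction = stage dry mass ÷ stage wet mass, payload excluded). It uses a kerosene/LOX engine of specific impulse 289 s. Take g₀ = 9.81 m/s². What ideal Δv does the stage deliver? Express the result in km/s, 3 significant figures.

Δv ≈ 5.30 km/s

Stage wet mass = m₀ − payload = 14,800 − 1,040 = 13,760 kg.
Stage dry mass = ε × stage wet mass = 0.09 × 13,760 = 1,238.4 kg.
Burnout mass m_f = stage dry + payload = 1,238.4 + 1,040 = 2,278.4 kg.
v_e = Isp · g₀ = 289 × 9.81 = 2835.1 m/s.
Using Δv = v_e ln(m₀/m_f): Δv = v_e · ln(14,800/2,278.4) = 2835.1 × ln(6.496) = 2835.1 × 1.8712 ≈ 5305 m/s.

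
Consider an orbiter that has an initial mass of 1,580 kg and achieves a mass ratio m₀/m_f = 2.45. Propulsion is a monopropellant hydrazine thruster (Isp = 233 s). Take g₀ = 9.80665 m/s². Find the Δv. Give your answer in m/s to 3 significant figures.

Δv ≈ 2050 m/s

v_e = Isp · g₀ = 233 × 9.80665 = 2284.9 m/s.
Δv = v_e · ln(2.45) = 2284.9 × 0.8961 ≈ 2047.5 m/s.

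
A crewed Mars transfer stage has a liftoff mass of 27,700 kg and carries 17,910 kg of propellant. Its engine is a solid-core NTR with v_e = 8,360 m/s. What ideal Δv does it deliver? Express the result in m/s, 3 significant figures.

Δv ≈ 8690 m/s

m_f = m₀ − m_prop = 27,700 − 17,910 = 9,790 kg.
Rocket equation: Δv = v_e · ln(m₀/m_f) = 8360.0 × ln(2.829) = 8360.0 × 1.0401 ≈ 8695.0 m/s.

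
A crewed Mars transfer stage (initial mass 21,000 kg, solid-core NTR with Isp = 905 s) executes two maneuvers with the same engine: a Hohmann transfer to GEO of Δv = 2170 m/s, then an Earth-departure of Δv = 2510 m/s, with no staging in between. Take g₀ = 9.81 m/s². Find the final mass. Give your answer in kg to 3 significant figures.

v_e = Isp · g₀ = 905 × 9.81 = 8878.1 m/s.
After the first burn: m = 21000 × exp(−2170/8878.1) = 21000 × 0.78316 = 16,446.4 kg.
After the second burn: m = 16,446.4 × exp(−2510/8878.1) = 16,446.4 × 0.75373 = 12,396.1 kg.

final mass ≈ 12400 kg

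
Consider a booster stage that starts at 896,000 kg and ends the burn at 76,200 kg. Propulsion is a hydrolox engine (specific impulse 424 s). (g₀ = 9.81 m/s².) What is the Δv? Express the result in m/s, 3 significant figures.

Δv ≈ 10300 m/s

v_e = Isp · g₀ = 424 × 9.81 = 4159.4 m/s.
Using Δv = v_e ln(m₀/m_f): Δv = v_e · ln(m₀/m_f) = 4159.4 × ln(11.76) = 4159.4 × 2.4646 ≈ 10251.3 m/s.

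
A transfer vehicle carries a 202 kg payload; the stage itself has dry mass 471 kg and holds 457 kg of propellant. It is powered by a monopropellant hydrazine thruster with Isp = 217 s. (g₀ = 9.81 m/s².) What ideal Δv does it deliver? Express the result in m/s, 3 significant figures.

Δv ≈ 1100 m/s

v_e = Isp · g₀ = 217 × 9.81 = 2128.8 m/s.
m₀ = payload + dry + propellant = 202 + 471 + 457 = 1,130 kg.
m_f = payload + dry = 202 + 471 = 673 kg.
Δv = v_e · ln(m₀/m_f) = 2128.8 × ln(1.679) = 2128.8 × 0.5182 ≈ 1103.2 m/s.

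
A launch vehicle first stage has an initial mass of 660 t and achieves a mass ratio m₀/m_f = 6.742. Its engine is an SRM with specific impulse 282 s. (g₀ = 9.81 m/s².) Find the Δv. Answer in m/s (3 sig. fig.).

v_e = Isp · g₀ = 282 × 9.81 = 2766.4 m/s.
Rocket equation: Δv = v_e · ln(6.742) = 2766.4 × 1.9084 ≈ 5279.3 m/s.

Δv ≈ 5280 m/s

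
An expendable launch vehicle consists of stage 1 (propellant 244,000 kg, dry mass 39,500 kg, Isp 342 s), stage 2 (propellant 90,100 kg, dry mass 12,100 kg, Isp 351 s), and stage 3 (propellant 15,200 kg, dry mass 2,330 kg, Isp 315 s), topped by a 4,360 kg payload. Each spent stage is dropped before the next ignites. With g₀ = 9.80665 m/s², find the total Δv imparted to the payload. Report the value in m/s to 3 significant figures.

Δv ≈ 11200 m/s

Ignition mass of stage 1 = 244,000+39,500 + 90,100+12,100 + 15,200+2,330 + 4,360 = 407,590 kg.
Stage 1: m₀ = 407,590 kg, m_f = 407,590 − 244,000 = 163,590 kg; Δv = 342×9.80665×ln(2.492) = 3353.9×0.9129 ≈ 3062 m/s.
Stage 2: m₀ = 124,090 kg, m_f = 124,090 − 90,100 = 33,990 kg; Δv = 351×9.80665×ln(3.651) = 3442.1×1.2949 ≈ 4457 m/s.
Stage 3: m₀ = 21,890 kg, m_f = 21,890 − 15,200 = 6,690 kg; Δv = 315×9.80665×ln(3.272) = 3089.1×1.1854 ≈ 3662 m/s.
Total Δv = 3062 + 4457 + 3662 = 11181 m/s.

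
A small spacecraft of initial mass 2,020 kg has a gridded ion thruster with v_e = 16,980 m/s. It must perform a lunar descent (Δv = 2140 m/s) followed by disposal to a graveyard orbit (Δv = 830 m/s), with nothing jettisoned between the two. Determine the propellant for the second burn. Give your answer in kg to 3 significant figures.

After the first burn: m = 2020 × exp(−2140/16980.0) = 2020 × 0.88159 = 1,780.81 kg.
After the second burn: m = 1,780.81 × exp(−830/16980.0) = 1,780.81 × 0.95229 = 1,695.85 kg.
Second-burn propellant = 1,780.81 − 1,695.85 = 84.96 kg.

propellant for the second burn ≈ 85.0 kg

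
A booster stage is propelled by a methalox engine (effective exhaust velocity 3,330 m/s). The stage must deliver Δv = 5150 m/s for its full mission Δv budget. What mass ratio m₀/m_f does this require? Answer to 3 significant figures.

mass ratio ≈ 4.70

By the Tsiolkovsky rocket equation, m₀/m_f = exp(Δv / v_e) = exp(5150 / 3330.0) = exp(1.5465) = 4.6952.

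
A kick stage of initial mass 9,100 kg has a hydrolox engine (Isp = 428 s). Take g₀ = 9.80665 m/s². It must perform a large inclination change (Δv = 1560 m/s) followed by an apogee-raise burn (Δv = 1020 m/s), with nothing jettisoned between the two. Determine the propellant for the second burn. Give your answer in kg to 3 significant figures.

v_e = Isp · g₀ = 428 × 9.80665 = 4197.2 m/s.
After the first burn: m = 9100 × exp(−1560/4197.2) = 9100 × 0.68958 = 6,275.18 kg.
After the second burn: m = 6,275.18 × exp(−1020/4197.2) = 6,275.18 × 0.78426 = 4,921.37 kg.
Second-burn propellant = 6,275.18 − 4,921.37 = 1,353.81 kg.

propellant for the second burn ≈ 1350 kg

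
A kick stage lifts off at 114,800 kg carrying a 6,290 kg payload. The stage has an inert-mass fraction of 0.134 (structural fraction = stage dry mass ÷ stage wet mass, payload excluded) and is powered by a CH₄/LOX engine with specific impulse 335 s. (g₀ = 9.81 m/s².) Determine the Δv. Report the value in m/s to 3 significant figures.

Δv ≈ 5610 m/s

Stage wet mass = m₀ − payload = 114,800 − 6,290 = 108,510 kg.
Stage dry mass = ε × stage wet mass = 0.134 × 108,510 = 14,540.3 kg.
Burnout mass m_f = stage dry + payload = 14,540.3 + 6,290 = 20,830.3 kg.
v_e = Isp · g₀ = 335 × 9.81 = 3286.4 m/s.
From the ideal rocket equation, Δv = v_e · ln(114,800/20,830.3) = 3286.4 × ln(5.511) = 3286.4 × 1.7068 ≈ 5609 m/s.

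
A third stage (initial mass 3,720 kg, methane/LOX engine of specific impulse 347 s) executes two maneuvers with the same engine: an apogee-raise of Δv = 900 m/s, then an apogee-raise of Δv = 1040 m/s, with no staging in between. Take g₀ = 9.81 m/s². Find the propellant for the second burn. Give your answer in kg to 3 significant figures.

propellant for the second burn ≈ 752 kg

v_e = Isp · g₀ = 347 × 9.81 = 3404.1 m/s.
After the first burn: m = 3720 × exp(−900/3404.1) = 3720 × 0.76767 = 2,855.73 kg.
After the second burn: m = 2,855.73 × exp(−1040/3404.1) = 2,855.73 × 0.73674 = 2,103.93 kg.
Second-burn propellant = 2,855.73 − 2,103.93 = 751.8 kg.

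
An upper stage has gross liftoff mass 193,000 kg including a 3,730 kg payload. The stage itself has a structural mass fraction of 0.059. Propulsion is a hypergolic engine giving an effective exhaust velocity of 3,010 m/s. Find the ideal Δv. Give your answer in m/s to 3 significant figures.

Δv ≈ 7710 m/s

Stage wet mass = m₀ − payload = 193,000 − 3,730 = 189,270 kg.
Stage dry mass = ε × stage wet mass = 0.059 × 189,270 = 11,166.9 kg.
Burnout mass m_f = stage dry + payload = 11,166.9 + 3,730 = 14,896.9 kg.
Rocket equation: Δv = v_e · ln(193,000/14,896.9) = 3010.0 × ln(12.96) = 3010.0 × 2.5615 ≈ 7710 m/s.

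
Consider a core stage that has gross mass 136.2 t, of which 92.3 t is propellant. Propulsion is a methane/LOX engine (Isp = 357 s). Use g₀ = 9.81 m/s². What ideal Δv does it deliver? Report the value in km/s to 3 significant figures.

Δv ≈ 3.97 km/s

v_e = Isp · g₀ = 357 × 9.81 = 3502.2 m/s.
m_f = m₀ − m_prop = 136.2 − 92.3 = 43.9 t.
From the ideal rocket equation, Δv = v_e · ln(m₀/m_f) = 3502.2 × ln(3.103) = 3502.2 × 1.1322 ≈ 3965.2 m/s.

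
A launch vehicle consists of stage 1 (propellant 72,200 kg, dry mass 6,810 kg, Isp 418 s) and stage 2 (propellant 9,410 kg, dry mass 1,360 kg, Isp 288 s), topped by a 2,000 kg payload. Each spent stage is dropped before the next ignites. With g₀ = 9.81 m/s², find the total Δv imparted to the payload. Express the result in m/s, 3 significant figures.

Ignition mass of stage 1 = 72,200+6,810 + 9,410+1,360 + 2,000 = 91,780 kg.
Stage 1: m₀ = 91,780 kg, m_f = 91,780 − 72,200 = 19,580 kg; Δv = 418×9.81×ln(4.687) = 4100.6×1.5449 ≈ 6335 m/s.
Stage 2: m₀ = 12,770 kg, m_f = 12,770 − 9,410 = 3,360 kg; Δv = 288×9.81×ln(3.801) = 2825.3×1.3352 ≈ 3772 m/s.
Total Δv = 6335 + 3772 = 10107 m/s.

Δv ≈ 10100 m/s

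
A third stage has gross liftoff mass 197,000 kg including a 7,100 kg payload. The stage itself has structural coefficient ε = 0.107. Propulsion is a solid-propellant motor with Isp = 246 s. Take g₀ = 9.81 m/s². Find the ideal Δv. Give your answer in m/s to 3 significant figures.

Stage wet mass = m₀ − payload = 197,000 − 7,100 = 189,900 kg.
Stage dry mass = ε × stage wet mass = 0.107 × 189,900 = 20,319.3 kg.
Burnout mass m_f = stage dry + payload = 20,319.3 + 7,100 = 27,419.3 kg.
v_e = Isp · g₀ = 246 × 9.81 = 2413.3 m/s.
Δv = v_e · ln(197,000/27,419.3) = 2413.3 × ln(7.185) = 2413.3 × 1.9720 ≈ 4759 m/s.

Δv ≈ 4760 m/s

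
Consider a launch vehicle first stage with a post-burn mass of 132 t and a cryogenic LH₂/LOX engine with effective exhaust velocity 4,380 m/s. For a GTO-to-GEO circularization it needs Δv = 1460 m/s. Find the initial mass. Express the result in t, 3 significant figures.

m₀/m_f = exp(Δv / v_e) = exp(1460 / 4380.0) = exp(0.3333) = 1.3956.
m₀ = m_f × 1.3956 = 132 × 1.3956 = 184.219 t.

initial mass ≈ 184 t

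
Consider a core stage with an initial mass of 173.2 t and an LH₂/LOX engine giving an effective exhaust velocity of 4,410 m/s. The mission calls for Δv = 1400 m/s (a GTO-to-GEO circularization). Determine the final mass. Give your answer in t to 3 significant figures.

By the Tsiolkovsky rocket equation, m₀/m_f = exp(Δv / v_e) = exp(1400 / 4410.0) = exp(0.3175) = 1.3736.
m_f = m₀ / 1.3736 = 173.2 / 1.3736 = 126.092 t.

final mass ≈ 126 t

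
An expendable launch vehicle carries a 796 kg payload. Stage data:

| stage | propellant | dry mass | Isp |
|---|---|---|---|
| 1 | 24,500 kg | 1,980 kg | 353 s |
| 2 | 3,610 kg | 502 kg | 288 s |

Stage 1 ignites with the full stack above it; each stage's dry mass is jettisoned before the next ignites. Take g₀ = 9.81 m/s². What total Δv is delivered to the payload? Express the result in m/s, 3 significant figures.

Ignition mass of stage 1 = 24,500+1,980 + 3,610+502 + 796 = 31,388 kg.
Stage 1: m₀ = 31,388 kg, m_f = 31,388 − 24,500 = 6,888 kg; Δv = 353×9.81×ln(4.557) = 3462.9×1.5166 ≈ 5252 m/s.
Stage 2: m₀ = 4,908 kg, m_f = 4,908 − 3,610 = 1,298 kg; Δv = 288×9.81×ln(3.781) = 2825.3×1.3300 ≈ 3758 m/s.
Total Δv = 5252 + 3758 = 9010 m/s.

Δv ≈ 9010 m/s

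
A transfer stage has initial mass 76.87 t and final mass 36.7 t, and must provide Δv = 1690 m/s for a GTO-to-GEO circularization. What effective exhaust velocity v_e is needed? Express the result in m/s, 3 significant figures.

v_e ≈ 2290 m/s

ln(m₀/m_f) = ln(76870/36700) = ln(2.095) = 0.7393.
By the Tsiolkovsky rocket equation, v_e = Δv / ln(m₀/m_f) = 1690 / 0.7393 = 2285.8 m/s.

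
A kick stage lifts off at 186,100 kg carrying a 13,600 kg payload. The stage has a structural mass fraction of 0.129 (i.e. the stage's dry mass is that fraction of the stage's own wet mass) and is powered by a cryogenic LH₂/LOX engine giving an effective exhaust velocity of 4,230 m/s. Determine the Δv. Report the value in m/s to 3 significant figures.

Stage wet mass = m₀ − payload = 186,100 − 13,600 = 172,500 kg.
Stage dry mass = ε × stage wet mass = 0.129 × 172,500 = 22,252.5 kg.
Burnout mass m_f = stage dry + payload = 22,252.5 + 13,600 = 35,852.5 kg.
Δv = v_e · ln(186,100/35,852.5) = 4230.0 × ln(5.191) = 4230.0 × 1.6469 ≈ 6966 m/s.

Δv ≈ 6970 m/s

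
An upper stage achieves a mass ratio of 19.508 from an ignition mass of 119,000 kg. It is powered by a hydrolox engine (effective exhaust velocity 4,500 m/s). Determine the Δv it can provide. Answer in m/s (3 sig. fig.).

Rocket equation: Δv = v_e · ln(19.508) = 4500.0 × 2.9708 ≈ 13368.7 m/s.

Δv ≈ 13400 m/s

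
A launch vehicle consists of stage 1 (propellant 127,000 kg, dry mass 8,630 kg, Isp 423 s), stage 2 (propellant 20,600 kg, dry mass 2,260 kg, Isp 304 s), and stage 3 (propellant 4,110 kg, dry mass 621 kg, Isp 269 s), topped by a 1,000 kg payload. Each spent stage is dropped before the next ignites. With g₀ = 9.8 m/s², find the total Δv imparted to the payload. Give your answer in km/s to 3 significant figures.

Ignition mass of stage 1 = 127,000+8,630 + 20,600+2,260 + 4,110+621 + 1,000 = 164,221 kg.
Stage 1: m₀ = 164,221 kg, m_f = 164,221 − 127,000 = 37,221 kg; Δv = 423×9.8×ln(4.412) = 4145.4×1.4843 ≈ 6153 m/s.
Stage 2: m₀ = 28,591 kg, m_f = 28,591 − 20,600 = 7,991 kg; Δv = 304×9.8×ln(3.578) = 2979.2×1.2748 ≈ 3798 m/s.
Stage 3: m₀ = 5,731 kg, m_f = 5,731 − 4,110 = 1,621 kg; Δv = 269×9.8×ln(3.535) = 2636.2×1.2628 ≈ 3329 m/s.
Total Δv = 6153 + 3798 + 3329 = 13280 m/s.

Δv ≈ 13.3 km/s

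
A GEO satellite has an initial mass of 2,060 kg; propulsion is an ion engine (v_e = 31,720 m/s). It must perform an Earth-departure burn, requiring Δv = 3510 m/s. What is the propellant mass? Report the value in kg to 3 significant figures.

Rocket equation: m₀/m_f = exp(Δv / v_e) = exp(3510 / 31720.0) = exp(0.1107) = 1.1170.
m_f = 2,060 / 1.1170 = 1,844.23 kg, so propellant = m₀ − m_f = 2,060 − 1,844.23 = 215.77 kg.

propellant mass ≈ 216 kg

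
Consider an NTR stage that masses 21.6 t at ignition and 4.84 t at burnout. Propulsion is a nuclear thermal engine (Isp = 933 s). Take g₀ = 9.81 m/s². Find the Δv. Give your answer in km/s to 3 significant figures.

Δv ≈ 13.7 km/s

v_e = Isp · g₀ = 933 × 9.81 = 9152.7 m/s.
From the ideal rocket equation, Δv = v_e · ln(m₀/m_f) = 9152.7 × ln(4.463) = 9152.7 × 1.4958 ≈ 13690.5 m/s.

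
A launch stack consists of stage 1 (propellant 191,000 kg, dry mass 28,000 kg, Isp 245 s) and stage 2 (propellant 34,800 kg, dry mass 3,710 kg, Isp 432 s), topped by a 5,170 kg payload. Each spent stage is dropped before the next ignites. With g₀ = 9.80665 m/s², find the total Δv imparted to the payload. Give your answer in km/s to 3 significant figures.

Ignition mass of stage 1 = 191,000+28,000 + 34,800+3,710 + 5,170 = 262,680 kg.
Stage 1: m₀ = 262,680 kg, m_f = 262,680 − 191,000 = 71,680 kg; Δv = 245×9.80665×ln(3.665) = 2402.6×1.2987 ≈ 3120 m/s.
Stage 2: m₀ = 43,680 kg, m_f = 43,680 − 34,800 = 8,880 kg; Δv = 432×9.80665×ln(4.919) = 4236.5×1.5931 ≈ 6749 m/s.
Total Δv = 3120 + 6749 = 9869 m/s.

Δv ≈ 9.87 km/s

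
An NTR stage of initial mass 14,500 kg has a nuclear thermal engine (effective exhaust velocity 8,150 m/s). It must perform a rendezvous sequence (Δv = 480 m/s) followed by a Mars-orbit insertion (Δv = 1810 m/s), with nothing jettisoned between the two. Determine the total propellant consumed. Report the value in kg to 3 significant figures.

After the first burn: m = 14500 × exp(−480/8150.0) = 14500 × 0.94281 = 13,670.7 kg.
After the second burn: m = 13,670.7 × exp(−1810/8150.0) = 13,670.7 × 0.80085 = 10,948.2 kg.
Total propellant = m₀ − m_final = 14500 − 10,948.2 = 3,551.8 kg.

total propellant consumed ≈ 3550 kg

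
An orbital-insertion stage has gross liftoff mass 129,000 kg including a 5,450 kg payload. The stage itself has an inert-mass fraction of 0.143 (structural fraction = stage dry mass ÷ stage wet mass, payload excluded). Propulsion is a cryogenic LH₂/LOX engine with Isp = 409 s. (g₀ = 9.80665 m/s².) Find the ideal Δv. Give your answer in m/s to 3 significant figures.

Stage wet mass = m₀ − payload = 129,000 − 5,450 = 123,550 kg.
Stage dry mass = ε × stage wet mass = 0.143 × 123,550 = 17,667.7 kg.
Burnout mass m_f = stage dry + payload = 17,667.7 + 5,450 = 23,117.7 kg.
v_e = Isp · g₀ = 409 × 9.80665 = 4010.9 m/s.
By the Tsiolkovsky rocket equation, Δv = v_e · ln(129,000/23,117.7) = 4010.9 × ln(5.58) = 4010.9 × 1.7192 ≈ 6896 m/s.

Δv ≈ 6900 m/s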